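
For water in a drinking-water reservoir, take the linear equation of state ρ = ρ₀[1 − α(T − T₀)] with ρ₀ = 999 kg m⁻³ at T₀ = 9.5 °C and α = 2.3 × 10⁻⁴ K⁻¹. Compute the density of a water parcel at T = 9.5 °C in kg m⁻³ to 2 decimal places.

T − T₀ = +0.0 K.
Bracket = 1 − α·(+0.0) = 1 + (0) = 1.0000000.
ρ = 999 × 1.0000000 = 999.00 kg m⁻³.

999.00 kg m⁻³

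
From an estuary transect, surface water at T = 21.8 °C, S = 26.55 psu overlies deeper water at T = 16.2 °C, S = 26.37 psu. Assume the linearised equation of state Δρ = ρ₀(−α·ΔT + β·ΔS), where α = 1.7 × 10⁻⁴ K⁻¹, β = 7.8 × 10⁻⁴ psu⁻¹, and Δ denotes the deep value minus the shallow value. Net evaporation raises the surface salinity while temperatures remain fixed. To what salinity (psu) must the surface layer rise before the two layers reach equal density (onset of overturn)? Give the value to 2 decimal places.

27.59 psu

Neutral buoyancy requires −α(T_deep − T_surf) + β(S_deep − S_surf′) = 0.
S_surf′ = S_deep − (α/β)·ΔT = 26.37 − (1.7 × 10⁻⁴/7.8 × 10⁻⁴)·(-5.6) = 27.5905 psu.
Increase required: 27.5905 − 26.55 = 1.0405 psu.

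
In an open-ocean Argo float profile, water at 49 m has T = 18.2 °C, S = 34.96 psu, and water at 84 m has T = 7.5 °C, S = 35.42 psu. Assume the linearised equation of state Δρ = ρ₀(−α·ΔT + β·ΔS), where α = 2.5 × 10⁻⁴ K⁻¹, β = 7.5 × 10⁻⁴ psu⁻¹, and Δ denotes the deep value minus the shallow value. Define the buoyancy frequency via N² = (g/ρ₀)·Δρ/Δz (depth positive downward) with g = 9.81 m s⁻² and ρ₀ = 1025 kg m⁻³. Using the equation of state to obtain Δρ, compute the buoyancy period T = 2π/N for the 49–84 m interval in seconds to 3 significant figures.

216 s

ΔT = -10.7 K, ΔS = +0.46 psu (deep − shallow).
Δρ/ρ₀ = −αΔT + βΔS = 2.675 × 10⁻³ + 3.45 × 10⁻⁴ = 3.02 × 10⁻³, so Δρ ≈ 3.095 kg m⁻³.
N² = (g/ρ₀)·Δρ/Δz = g·(Δρ/ρ₀)/Δz = 9.81 × 3.02 × 10⁻³ / 35 = 8.4646 × 10⁻⁴ s⁻².
N = √(8.4646 × 10⁻⁴) = 0.029094 rad s⁻¹ → T = 2π/N = 215.96 s ≈ 216 s.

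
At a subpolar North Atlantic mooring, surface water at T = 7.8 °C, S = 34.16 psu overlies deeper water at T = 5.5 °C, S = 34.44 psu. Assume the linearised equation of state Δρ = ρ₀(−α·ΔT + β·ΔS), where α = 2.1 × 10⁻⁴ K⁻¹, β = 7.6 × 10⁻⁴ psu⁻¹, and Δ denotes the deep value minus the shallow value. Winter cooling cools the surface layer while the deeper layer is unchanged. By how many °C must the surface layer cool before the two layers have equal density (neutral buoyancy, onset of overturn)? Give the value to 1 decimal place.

Neutral buoyancy requires Δρ = 0, i.e. −α(T_deep − T_surf′) + β(S_deep − S_surf) = 0.
T_surf′ = T_deep − (β/α)·ΔS = 5.5 − (7.6 × 10⁻⁴/2.1 × 10⁻⁴)·(+0.28) = 4.487 °C.
Cooling required: 7.8 − (4.487) = 3.313 °C.

3.3 °C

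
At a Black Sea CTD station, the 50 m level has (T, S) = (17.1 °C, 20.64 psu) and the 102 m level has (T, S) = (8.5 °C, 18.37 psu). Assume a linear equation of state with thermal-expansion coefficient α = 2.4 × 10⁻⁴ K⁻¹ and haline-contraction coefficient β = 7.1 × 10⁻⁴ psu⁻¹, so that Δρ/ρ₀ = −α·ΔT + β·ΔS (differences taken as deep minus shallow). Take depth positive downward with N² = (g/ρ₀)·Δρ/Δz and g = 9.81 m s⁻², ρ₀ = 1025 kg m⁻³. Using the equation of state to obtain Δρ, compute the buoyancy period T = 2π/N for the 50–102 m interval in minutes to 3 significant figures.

11.3 min

ΔT = -8.6 K, ΔS = -2.27 psu (deep − shallow).
Δρ/ρ₀ = −αΔT + βΔS = 2.064 × 10⁻³ − 1.6117 × 10⁻³ = 4.523 × 10⁻⁴, so Δρ ≈ 0.4636 kg m⁻³.
N² = (g/ρ₀)·Δρ/Δz = g·(Δρ/ρ₀)/Δz = 9.81 × 4.523 × 10⁻⁴ / 52 = 8.5328 × 10⁻⁵ s⁻².
N = √(8.5328 × 10⁻⁵) = 9.2373 × 10⁻³ rad s⁻¹ → T = 2π/N = 680.20 s = 11.337 min ≈ 11.3 min.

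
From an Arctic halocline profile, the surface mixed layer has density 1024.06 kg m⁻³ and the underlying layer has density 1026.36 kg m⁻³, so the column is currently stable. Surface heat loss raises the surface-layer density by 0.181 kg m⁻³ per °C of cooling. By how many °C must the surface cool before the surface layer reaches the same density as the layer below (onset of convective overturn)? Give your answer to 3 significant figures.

12.7 °C

Density deficit of the surface layer: 1026.36 − 1024.06 = 2.3 kg m⁻³.
Required change = 2.3 / 0.181 = 12.7 °C.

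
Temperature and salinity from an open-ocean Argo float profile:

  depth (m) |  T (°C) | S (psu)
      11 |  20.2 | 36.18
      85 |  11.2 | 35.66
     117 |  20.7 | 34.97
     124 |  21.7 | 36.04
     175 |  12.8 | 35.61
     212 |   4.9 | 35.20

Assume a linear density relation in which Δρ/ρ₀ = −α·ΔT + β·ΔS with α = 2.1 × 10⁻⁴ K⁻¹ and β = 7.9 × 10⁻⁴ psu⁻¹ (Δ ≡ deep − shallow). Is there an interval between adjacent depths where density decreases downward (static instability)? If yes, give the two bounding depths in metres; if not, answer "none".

Evaluate Δρ/ρ₀ = −αΔT + βΔS across each adjacent pair:
  11–85 m: −αΔT+βΔS = −(2.1 × 10⁻⁴)(-9.0)+(7.9 × 10⁻⁴)(-0.52) = 1.5 × 10⁻³ → stable
  85–117 m: −αΔT+βΔS = −(2.1 × 10⁻⁴)(+9.5)+(7.9 × 10⁻⁴)(-0.69) = -2.5 × 10⁻³ → UNSTABLE
  117–124 m: −αΔT+βΔS = −(2.1 × 10⁻⁴)(+1.0)+(7.9 × 10⁻⁴)(+1.07) = 6.4 × 10⁻⁴ → stable
  124–175 m: −αΔT+βΔS = −(2.1 × 10⁻⁴)(-8.9)+(7.9 × 10⁻⁴)(-0.43) = 1.5 × 10⁻³ → stable
  175–212 m: −αΔT+βΔS = −(2.1 × 10⁻⁴)(-7.9)+(7.9 × 10⁻⁴)(-0.41) = 1.3 × 10⁻³ → stable
The 85–117 m interval has Δρ < 0: lighter water underlies denser water.

85–117 m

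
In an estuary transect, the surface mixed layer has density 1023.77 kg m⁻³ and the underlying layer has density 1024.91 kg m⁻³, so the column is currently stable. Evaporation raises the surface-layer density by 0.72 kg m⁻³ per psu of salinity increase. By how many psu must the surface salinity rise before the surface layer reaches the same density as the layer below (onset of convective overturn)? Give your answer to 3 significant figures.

1.58 psu

Density deficit of the surface layer: 1024.91 − 1023.77 = 1.14 kg m⁻³.
Required change = 1.14 / 0.72 = 1.58 psu.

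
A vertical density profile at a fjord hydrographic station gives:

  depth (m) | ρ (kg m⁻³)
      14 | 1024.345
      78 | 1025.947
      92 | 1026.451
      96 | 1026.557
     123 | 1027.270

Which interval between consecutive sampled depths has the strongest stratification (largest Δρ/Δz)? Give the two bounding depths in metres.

78–92 m

Compute the density gradient over each adjacent pair:
  14–78 m: Δρ/Δz = 1.602/64 = 0.025 kg m⁻⁴
  78–92 m: Δρ/Δz = 0.504/14 = 0.036 kg m⁻⁴
  92–96 m: Δρ/Δz = 0.106/4 = 0.026 kg m⁻⁴
  96–123 m: Δρ/Δz = 0.713/27 = 0.026 kg m⁻⁴
The largest gradient is in the 78–92 m interval — the pycnocline.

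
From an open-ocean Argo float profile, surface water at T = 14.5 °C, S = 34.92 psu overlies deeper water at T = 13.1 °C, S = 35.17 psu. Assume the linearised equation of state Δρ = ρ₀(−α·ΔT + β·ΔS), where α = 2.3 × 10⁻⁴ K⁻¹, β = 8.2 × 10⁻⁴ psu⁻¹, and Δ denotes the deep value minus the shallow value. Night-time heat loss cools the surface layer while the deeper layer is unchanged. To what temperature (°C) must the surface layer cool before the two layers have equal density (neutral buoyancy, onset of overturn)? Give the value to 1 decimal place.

12.2 °C

Neutral buoyancy requires Δρ = 0, i.e. −α(T_deep − T_surf′) + β(S_deep − S_surf) = 0.
T_surf′ = T_deep − (β/α)·ΔS = 13.1 − (8.2 × 10⁻⁴/2.3 × 10⁻⁴)·(+0.25) = 12.209 °C.
Cooling required: 14.5 − (12.209) = 2.291 °C.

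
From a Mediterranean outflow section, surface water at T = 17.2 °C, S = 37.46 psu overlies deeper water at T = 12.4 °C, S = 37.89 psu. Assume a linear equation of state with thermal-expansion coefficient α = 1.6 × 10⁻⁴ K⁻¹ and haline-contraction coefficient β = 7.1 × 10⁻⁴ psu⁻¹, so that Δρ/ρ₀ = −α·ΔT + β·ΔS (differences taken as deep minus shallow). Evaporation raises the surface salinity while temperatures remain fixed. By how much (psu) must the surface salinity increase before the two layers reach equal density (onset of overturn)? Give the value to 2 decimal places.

1.51 psu

Neutral buoyancy requires −α(T_deep − T_surf) + β(S_deep − S_surf′) = 0.
S_surf′ = S_deep − (α/β)·ΔT = 37.89 − (1.6 × 10⁻⁴/7.1 × 10⁻⁴)·(-4.8) = 38.9717 psu.
Increase required: 38.9717 − 37.46 = 1.5117 psu.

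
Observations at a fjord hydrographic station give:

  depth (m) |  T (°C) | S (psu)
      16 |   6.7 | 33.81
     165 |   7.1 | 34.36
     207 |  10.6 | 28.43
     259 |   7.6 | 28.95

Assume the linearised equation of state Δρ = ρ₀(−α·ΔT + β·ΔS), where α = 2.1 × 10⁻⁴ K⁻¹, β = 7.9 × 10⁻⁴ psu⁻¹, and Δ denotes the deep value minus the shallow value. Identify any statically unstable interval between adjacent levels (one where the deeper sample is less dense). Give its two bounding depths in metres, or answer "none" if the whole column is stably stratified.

Evaluate Δρ/ρ₀ = −αΔT + βΔS across each adjacent pair:
  16–165 m: −αΔT+βΔS = −(2.1 × 10⁻⁴)(+0.4)+(7.9 × 10⁻⁴)(+0.55) = 3.5 × 10⁻⁴ → stable
  165–207 m: −αΔT+βΔS = −(2.1 × 10⁻⁴)(+3.5)+(7.9 × 10⁻⁴)(-5.93) = -5.4 × 10⁻³ → UNSTABLE
  207–259 m: −αΔT+βΔS = −(2.1 × 10⁻⁴)(-3.0)+(7.9 × 10⁻⁴)(+0.52) = 1.0 × 10⁻³ → stable
The 165–207 m interval has Δρ < 0: lighter water underlies denser water.

165–207 m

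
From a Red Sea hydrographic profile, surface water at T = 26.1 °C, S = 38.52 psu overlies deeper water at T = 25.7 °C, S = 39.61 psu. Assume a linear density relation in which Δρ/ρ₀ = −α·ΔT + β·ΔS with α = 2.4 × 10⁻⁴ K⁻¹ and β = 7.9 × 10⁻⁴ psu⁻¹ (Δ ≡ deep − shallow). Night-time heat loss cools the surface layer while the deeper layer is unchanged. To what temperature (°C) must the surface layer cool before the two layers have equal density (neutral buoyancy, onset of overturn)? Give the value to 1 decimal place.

Neutral buoyancy requires Δρ = 0, i.e. −α(T_deep − T_surf′) + β(S_deep − S_surf) = 0.
T_surf′ = T_deep − (β/α)·ΔS = 25.7 − (7.9 × 10⁻⁴/2.4 × 10⁻⁴)·(+1.09) = 22.112 °C.
Cooling required: 26.1 − (22.112) = 3.988 °C.

22.1 °C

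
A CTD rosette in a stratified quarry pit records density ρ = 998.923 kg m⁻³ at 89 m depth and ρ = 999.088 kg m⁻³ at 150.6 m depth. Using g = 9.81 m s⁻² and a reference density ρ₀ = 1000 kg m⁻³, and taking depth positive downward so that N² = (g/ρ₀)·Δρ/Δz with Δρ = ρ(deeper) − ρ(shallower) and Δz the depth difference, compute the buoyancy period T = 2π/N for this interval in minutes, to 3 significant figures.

Δρ = 999.088 − 998.923 = 0.165 kg m⁻³ over Δz = 150.6 − 89 = 61.6 m.
N² = (9.81/1000) × (0.165/61.6) = 2.6277 × 10⁻⁵ s⁻².
N = √(2.6277 × 10⁻⁵) = 5.1261 × 10⁻³ rad s⁻¹, so T = 2π/N = 1.2257 × 10³ s = 20.428 min ≈ 20.4 min.

20.4 min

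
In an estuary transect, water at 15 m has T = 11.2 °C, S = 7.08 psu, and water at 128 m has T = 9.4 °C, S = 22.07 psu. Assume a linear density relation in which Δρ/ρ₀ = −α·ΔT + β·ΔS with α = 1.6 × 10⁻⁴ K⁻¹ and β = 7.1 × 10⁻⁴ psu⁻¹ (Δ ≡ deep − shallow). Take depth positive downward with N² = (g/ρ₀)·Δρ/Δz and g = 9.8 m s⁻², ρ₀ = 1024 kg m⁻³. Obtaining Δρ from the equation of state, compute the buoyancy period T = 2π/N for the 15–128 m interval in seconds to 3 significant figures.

204 s

ΔT = -1.8 K, ΔS = +14.99 psu (deep − shallow).
Δρ/ρ₀ = −αΔT + βΔS = 2.88 × 10⁻⁴ + 0.0106429 = 0.0109309, so Δρ ≈ 11.19 kg m⁻³.
N² = (g/ρ₀)·Δρ/Δz = g·(Δρ/ρ₀)/Δz = 9.8 × 0.0109309 / 113 = 9.4799 × 10⁻⁴ s⁻².
N = √(9.4799 × 10⁻⁴) = 0.030789 rad s⁻¹ → T = 2π/N = 204.07 s ≈ 204 s.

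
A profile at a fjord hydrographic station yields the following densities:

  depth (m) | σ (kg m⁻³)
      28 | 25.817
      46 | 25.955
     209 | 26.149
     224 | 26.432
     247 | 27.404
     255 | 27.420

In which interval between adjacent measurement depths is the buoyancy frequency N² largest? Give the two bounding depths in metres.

224–247 m

Compute the density gradient over each adjacent pair:
  28–46 m: Δρ/Δz = 0.138/18 = 7.7 × 10⁻³ kg m⁻⁴
  46–209 m: Δρ/Δz = 0.194/163 = 1.2 × 10⁻³ kg m⁻⁴
  209–224 m: Δρ/Δz = 0.283/15 = 0.019 kg m⁻⁴
  224–247 m: Δρ/Δz = 0.972/23 = 0.042 kg m⁻⁴
  247–255 m: Δρ/Δz = 0.016/8 = 2.0 × 10⁻³ kg m⁻⁴
The largest gradient is in the 224–247 m interval — the pycnocline.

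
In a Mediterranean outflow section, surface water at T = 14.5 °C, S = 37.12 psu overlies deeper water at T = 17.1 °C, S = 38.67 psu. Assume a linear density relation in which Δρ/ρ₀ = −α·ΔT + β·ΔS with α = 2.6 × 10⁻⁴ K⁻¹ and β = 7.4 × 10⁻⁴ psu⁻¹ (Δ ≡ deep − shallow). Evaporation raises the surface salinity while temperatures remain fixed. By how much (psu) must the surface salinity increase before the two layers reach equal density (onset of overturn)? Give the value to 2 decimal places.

0.64 psu

Neutral buoyancy requires −α(T_deep − T_surf) + β(S_deep − S_surf′) = 0.
S_surf′ = S_deep − (α/β)·ΔT = 38.67 − (2.6 × 10⁻⁴/7.4 × 10⁻⁴)·(+2.6) = 37.7565 psu.
Increase required: 37.7565 − 37.12 = 0.6365 psu.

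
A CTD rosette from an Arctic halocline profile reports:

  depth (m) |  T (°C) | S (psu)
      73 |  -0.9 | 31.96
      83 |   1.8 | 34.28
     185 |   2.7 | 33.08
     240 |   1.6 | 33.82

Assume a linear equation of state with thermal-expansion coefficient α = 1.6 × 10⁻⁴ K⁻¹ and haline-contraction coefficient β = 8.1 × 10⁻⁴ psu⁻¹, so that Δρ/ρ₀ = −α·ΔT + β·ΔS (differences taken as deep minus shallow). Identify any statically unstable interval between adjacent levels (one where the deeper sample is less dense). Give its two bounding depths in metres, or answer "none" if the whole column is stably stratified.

83–185 m

Evaluate Δρ/ρ₀ = −αΔT + βΔS across each adjacent pair:
  73–83 m: −αΔT+βΔS = −(1.6 × 10⁻⁴)(+2.7)+(8.1 × 10⁻⁴)(+2.32) = 1.4 × 10⁻³ → stable
  83–185 m: −αΔT+βΔS = −(1.6 × 10⁻⁴)(+0.9)+(8.1 × 10⁻⁴)(-1.20) = -1.1 × 10⁻³ → UNSTABLE
  185–240 m: −αΔT+βΔS = −(1.6 × 10⁻⁴)(-1.1)+(8.1 × 10⁻⁴)(+0.74) = 7.8 × 10⁻⁴ → stable
The 83–185 m interval has Δρ < 0: lighter water underlies denser water.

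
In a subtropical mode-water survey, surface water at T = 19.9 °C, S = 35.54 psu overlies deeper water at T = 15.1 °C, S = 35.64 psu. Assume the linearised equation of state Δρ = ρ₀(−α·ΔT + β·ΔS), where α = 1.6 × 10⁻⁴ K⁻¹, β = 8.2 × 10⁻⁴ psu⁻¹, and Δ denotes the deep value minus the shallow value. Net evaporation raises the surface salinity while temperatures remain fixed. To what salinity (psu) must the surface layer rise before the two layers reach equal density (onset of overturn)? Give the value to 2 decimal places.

36.58 psu

Neutral buoyancy requires −α(T_deep − T_surf) + β(S_deep − S_surf′) = 0.
S_surf′ = S_deep − (α/β)·ΔT = 35.64 − (1.6 × 10⁻⁴/8.2 × 10⁻⁴)·(-4.8) = 36.5766 psu.
Increase required: 36.5766 − 35.54 = 1.0366 psu.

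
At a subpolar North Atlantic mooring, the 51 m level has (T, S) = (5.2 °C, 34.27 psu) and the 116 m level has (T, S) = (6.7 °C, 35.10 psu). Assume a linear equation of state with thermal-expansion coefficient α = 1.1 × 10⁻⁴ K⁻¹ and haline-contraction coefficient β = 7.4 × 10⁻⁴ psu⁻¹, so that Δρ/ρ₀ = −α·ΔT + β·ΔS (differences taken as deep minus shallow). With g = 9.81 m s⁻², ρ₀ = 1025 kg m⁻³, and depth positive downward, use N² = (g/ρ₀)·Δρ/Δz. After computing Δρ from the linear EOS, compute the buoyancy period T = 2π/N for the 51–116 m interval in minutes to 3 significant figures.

12.7 min

ΔT = +1.5 K, ΔS = +0.83 psu (deep − shallow).
Δρ/ρ₀ = −αΔT + βΔS = -1.65 × 10⁻⁴ + 6.142 × 10⁻⁴ = 4.492 × 10⁻⁴, so Δρ ≈ 0.4604 kg m⁻³.
N² = (g/ρ₀)·Δρ/Δz = g·(Δρ/ρ₀)/Δz = 9.81 × 4.492 × 10⁻⁴ / 65 = 6.7795 × 10⁻⁵ s⁻².
N = √(6.7795 × 10⁻⁵) = 8.2338 × 10⁻³ rad s⁻¹ → T = 2π/N = 763.10 s = 12.718 min ≈ 12.7 min.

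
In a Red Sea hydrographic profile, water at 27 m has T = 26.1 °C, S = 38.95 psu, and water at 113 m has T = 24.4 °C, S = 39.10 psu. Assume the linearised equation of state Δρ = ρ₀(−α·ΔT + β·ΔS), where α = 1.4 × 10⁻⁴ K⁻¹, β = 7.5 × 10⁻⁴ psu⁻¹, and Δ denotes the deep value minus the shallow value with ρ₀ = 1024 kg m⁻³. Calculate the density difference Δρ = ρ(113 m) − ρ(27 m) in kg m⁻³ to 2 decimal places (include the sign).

+0.36 kg m⁻³

ΔT = -1.7 K, ΔS = +0.15 psu (deep − shallow).
Δρ/ρ₀ = −(1.4 × 10⁻⁴)(-1.7) + (7.5 × 10⁻⁴)(+0.15) = 3.505 × 10⁻⁴.
Δρ = 1024 × (3.505 × 10⁻⁴) = +0.36 kg m⁻³.
Positive Δρ: denser below, stable.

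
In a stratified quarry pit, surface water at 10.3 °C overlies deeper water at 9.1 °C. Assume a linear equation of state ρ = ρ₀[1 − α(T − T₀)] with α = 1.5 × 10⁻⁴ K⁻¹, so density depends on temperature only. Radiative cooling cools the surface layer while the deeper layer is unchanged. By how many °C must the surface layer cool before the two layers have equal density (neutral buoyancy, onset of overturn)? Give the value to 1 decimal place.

With temperature the only control, equal density requires T_surf′ = T_deep.
T_surf′ = 9.1 °C.
Cooling required: 10.3 − 9.1 = 1.2 °C.

1.2 °C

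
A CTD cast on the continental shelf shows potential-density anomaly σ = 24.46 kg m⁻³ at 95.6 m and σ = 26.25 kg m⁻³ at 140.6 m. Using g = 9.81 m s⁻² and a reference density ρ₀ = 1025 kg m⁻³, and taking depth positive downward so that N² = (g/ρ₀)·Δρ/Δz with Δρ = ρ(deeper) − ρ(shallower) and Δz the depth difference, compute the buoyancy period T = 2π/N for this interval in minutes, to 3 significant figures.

5.37 min

Δρ = 1026.25 − 1024.46 = 1.79 kg m⁻³ over Δz = 140.6 − 95.6 = 45 m.
N² = (9.81/1025) × (1.79/45) = 3.8070 × 10⁻⁴ s⁻².
N = √(3.8070 × 10⁻⁴) = 0.019512 rad s⁻¹, so T = 2π/N = 322.02 s = 5.3670 min ≈ 5.37 min.
A positive N² confirms static stability across the interval.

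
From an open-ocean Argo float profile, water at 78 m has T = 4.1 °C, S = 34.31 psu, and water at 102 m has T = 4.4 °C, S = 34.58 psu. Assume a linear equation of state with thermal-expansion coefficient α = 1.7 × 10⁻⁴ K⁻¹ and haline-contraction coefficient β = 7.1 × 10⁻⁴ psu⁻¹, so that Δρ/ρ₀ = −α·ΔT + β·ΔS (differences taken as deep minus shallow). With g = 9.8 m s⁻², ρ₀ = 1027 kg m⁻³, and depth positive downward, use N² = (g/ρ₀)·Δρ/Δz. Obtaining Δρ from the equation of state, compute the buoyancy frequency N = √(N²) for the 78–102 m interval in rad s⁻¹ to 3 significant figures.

7.58 × 10⁻³ rad s⁻¹

ΔT = +0.3 K, ΔS = +0.27 psu (deep − shallow).
Δρ/ρ₀ = −αΔT + βΔS = -5.10 × 10⁻⁵ + 1.917 × 10⁻⁴ = 1.407 × 10⁻⁴, so Δρ ≈ 0.1445 kg m⁻³.
N² = (g/ρ₀)·Δρ/Δz = g·(Δρ/ρ₀)/Δz = 9.8 × 1.407 × 10⁻⁴ / 24 = 5.7453 × 10⁻⁵ s⁻².
N = √(5.7453 × 10⁻⁵) = 7.5798 × 10⁻³ rad s⁻¹ ≈ 7.58 × 10⁻³ rad s⁻¹.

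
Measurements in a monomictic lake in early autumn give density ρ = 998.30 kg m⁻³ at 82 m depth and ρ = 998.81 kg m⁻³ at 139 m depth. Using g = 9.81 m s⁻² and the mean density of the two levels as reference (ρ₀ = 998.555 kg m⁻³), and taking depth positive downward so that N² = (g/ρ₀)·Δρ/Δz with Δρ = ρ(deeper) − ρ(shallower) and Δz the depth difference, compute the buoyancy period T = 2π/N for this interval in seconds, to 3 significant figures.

670 s

Δρ = 998.81 − 998.30 = 0.51 kg m⁻³ over Δz = 139 − 82 = 57 m.
N² = (9.81/998.555) × (0.51/57) = 8.7901 × 10⁻⁵ s⁻².
N = √(8.7901 × 10⁻⁵) = 9.3756 × 10⁻³ rad s⁻¹, so T = 2π/N = 670.16 s ≈ 670 s.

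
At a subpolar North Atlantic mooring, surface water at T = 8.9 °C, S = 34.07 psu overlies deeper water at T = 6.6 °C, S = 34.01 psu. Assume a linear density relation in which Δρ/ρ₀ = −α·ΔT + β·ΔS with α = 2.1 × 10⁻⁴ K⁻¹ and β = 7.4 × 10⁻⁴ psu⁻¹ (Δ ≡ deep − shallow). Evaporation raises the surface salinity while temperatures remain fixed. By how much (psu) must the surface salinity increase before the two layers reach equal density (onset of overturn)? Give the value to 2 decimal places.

Neutral buoyancy requires −α(T_deep − T_surf) + β(S_deep − S_surf′) = 0.
S_surf′ = S_deep − (α/β)·ΔT = 34.01 − (2.1 × 10⁻⁴/7.4 × 10⁻⁴)·(-2.3) = 34.6627 psu.
Increase required: 34.6627 − 34.07 = 0.5927 psu.

0.59 psu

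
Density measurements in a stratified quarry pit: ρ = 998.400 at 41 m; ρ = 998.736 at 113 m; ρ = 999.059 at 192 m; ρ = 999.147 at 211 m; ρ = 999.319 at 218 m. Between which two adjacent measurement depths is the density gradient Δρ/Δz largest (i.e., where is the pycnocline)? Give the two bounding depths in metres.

211–218 m

Compute the density gradient over each adjacent pair:
  41–113 m: Δρ/Δz = 0.336/72 = 4.7 × 10⁻³ kg m⁻⁴
  113–192 m: Δρ/Δz = 0.323/79 = 4.1 × 10⁻³ kg m⁻⁴
  192–211 m: Δρ/Δz = 0.088/19 = 4.6 × 10⁻³ kg m⁻⁴
  211–218 m: Δρ/Δz = 0.172/7 = 0.025 kg m⁻⁴
The largest gradient is in the 211–218 m interval — the pycnocline.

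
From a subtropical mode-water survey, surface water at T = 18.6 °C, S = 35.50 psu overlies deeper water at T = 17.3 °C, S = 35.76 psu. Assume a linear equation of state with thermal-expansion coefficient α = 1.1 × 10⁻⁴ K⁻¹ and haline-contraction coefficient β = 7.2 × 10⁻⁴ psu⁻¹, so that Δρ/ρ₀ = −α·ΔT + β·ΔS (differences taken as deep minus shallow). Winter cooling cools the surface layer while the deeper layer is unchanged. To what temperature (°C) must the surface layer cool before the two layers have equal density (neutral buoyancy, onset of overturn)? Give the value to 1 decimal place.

Neutral buoyancy requires Δρ = 0, i.e. −α(T_deep − T_surf′) + β(S_deep − S_surf) = 0.
T_surf′ = T_deep − (β/α)·ΔS = 17.3 − (7.2 × 10⁻⁴/1.1 × 10⁻⁴)·(+0.26) = 15.598 °C.
Cooling required: 18.6 − (15.598) = 3.002 °C.

15.6 °C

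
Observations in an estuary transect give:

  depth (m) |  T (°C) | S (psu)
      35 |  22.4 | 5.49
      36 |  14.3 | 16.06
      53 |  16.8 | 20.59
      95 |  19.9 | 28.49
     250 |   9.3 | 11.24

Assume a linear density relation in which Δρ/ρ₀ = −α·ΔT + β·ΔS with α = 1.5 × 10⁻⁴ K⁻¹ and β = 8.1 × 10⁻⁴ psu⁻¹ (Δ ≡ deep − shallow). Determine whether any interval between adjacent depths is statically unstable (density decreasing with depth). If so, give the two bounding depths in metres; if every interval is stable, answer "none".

95–250 m

Evaluate Δρ/ρ₀ = −αΔT + βΔS across each adjacent pair:
  35–36 m: −αΔT+βΔS = −(1.5 × 10⁻⁴)(-8.1)+(8.1 × 10⁻⁴)(+10.57) = 9.8 × 10⁻³ → stable
  36–53 m: −αΔT+βΔS = −(1.5 × 10⁻⁴)(+2.5)+(8.1 × 10⁻⁴)(+4.53) = 3.3 × 10⁻³ → stable
  53–95 m: −αΔT+βΔS = −(1.5 × 10⁻⁴)(+3.1)+(8.1 × 10⁻⁴)(+7.90) = 5.9 × 10⁻³ → stable
  95–250 m: −αΔT+βΔS = −(1.5 × 10⁻⁴)(-10.6)+(8.1 × 10⁻⁴)(-17.25) = -0.012 → UNSTABLE
The 95–250 m interval has Δρ < 0: lighter water underlies denser water.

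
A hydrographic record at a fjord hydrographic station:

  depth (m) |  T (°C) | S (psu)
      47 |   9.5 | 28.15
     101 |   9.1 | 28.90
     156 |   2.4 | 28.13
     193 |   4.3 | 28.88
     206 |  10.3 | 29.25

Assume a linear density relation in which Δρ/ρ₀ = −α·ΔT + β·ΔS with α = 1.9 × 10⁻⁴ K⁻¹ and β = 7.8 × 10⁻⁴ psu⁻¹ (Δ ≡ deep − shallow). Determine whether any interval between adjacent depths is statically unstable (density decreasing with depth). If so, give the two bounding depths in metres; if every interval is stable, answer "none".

193–206 m

Evaluate Δρ/ρ₀ = −αΔT + βΔS across each adjacent pair:
  47–101 m: −αΔT+βΔS = −(1.9 × 10⁻⁴)(-0.4)+(7.8 × 10⁻⁴)(+0.75) = 6.6 × 10⁻⁴ → stable
  101–156 m: −αΔT+βΔS = −(1.9 × 10⁻⁴)(-6.7)+(7.8 × 10⁻⁴)(-0.77) = 6.7 × 10⁻⁴ → stable
  156–193 m: −αΔT+βΔS = −(1.9 × 10⁻⁴)(+1.9)+(7.8 × 10⁻⁴)(+0.75) = 2.2 × 10⁻⁴ → stable
  193–206 m: −αΔT+βΔS = −(1.9 × 10⁻⁴)(+6.0)+(7.8 × 10⁻⁴)(+0.37) = -8.5 × 10⁻⁴ → UNSTABLE
The 193–206 m interval has Δρ < 0: lighter water underlies denser water.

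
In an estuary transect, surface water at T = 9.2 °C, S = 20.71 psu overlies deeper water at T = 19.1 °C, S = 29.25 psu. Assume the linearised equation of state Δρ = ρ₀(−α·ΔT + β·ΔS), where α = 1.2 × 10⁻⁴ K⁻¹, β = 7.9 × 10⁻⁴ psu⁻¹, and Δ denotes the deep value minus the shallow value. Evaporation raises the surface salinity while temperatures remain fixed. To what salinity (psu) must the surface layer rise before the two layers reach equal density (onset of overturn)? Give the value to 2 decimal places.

Neutral buoyancy requires −α(T_deep − T_surf) + β(S_deep − S_surf′) = 0.
S_surf′ = S_deep − (α/β)·ΔT = 29.25 − (1.2 × 10⁻⁴/7.9 × 10⁻⁴)·(+9.9) = 27.7462 psu.
Increase required: 27.7462 − 20.71 = 7.0362 psu.

27.75 psu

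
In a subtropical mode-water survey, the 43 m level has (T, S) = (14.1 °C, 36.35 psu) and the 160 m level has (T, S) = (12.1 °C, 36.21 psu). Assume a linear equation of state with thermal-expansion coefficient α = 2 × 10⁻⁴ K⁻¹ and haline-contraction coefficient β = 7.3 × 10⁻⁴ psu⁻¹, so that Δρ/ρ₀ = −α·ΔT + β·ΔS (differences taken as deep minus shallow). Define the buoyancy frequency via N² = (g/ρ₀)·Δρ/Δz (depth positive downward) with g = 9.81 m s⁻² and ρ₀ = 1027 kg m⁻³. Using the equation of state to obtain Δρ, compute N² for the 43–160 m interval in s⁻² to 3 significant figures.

2.50 × 10⁻⁵ s⁻²

ΔT = -2.0 K, ΔS = -0.14 psu (deep − shallow).
Δρ/ρ₀ = −αΔT + βΔS = 4.00 × 10⁻⁴ − 1.022 × 10⁻⁴ = 2.978 × 10⁻⁴, so Δρ ≈ 0.3058 kg m⁻³.
N² = (g/ρ₀)·Δρ/Δz = g·(Δρ/ρ₀)/Δz = 9.81 × 2.978 × 10⁻⁴ / 117 = 2.4969 × 10⁻⁵ s⁻² ≈ 2.50 × 10⁻⁵ s⁻².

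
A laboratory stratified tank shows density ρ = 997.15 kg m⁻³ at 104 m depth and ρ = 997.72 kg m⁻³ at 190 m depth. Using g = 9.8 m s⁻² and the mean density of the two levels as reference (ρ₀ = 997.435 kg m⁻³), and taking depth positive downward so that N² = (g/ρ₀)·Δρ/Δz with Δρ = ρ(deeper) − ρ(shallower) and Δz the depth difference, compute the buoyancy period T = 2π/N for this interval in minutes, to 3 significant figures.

13.0 min

Δρ = 997.72 − 997.15 = 0.57 kg m⁻³ over Δz = 190 − 104 = 86 m.
N² = (9.8/997.435) × (0.57/86) = 6.5121 × 10⁻⁵ s⁻².
N = √(6.5121 × 10⁻⁵) = 8.0698 × 10⁻³ rad s⁻¹, so T = 2π/N = 778.60 s = 12.977 min ≈ 13.0 min.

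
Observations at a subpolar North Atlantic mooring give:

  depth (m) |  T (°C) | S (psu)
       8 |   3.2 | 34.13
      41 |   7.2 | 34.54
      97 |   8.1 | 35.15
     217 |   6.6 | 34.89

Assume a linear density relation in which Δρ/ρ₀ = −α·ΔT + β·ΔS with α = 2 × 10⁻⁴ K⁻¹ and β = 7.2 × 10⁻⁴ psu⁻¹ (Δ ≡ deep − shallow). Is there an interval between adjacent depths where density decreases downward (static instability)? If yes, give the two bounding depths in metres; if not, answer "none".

Evaluate Δρ/ρ₀ = −αΔT + βΔS across each adjacent pair:
  8–41 m: −αΔT+βΔS = −(2 × 10⁻⁴)(+4.0)+(7.2 × 10⁻⁴)(+0.41) = -5.0 × 10⁻⁴ → UNSTABLE
  41–97 m: −αΔT+βΔS = −(2 × 10⁻⁴)(+0.9)+(7.2 × 10⁻⁴)(+0.61) = 2.6 × 10⁻⁴ → stable
  97–217 m: −αΔT+βΔS = −(2 × 10⁻⁴)(-1.5)+(7.2 × 10⁻⁴)(-0.26) = 1.1 × 10⁻⁴ → stable
The 8–41 m interval has Δρ < 0: lighter water underlies denser water.

8–41 m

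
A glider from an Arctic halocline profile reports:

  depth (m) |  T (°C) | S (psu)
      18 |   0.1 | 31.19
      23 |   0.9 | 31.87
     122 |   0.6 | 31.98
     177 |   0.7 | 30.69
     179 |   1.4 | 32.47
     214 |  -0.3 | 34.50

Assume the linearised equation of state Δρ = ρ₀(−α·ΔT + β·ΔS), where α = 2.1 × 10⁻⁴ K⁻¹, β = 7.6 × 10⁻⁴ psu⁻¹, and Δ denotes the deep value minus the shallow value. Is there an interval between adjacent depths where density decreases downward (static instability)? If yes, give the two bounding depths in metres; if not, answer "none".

Evaluate Δρ/ρ₀ = −αΔT + βΔS across each adjacent pair:
  18–23 m: −αΔT+βΔS = −(2.1 × 10⁻⁴)(+0.8)+(7.6 × 10⁻⁴)(+0.68) = 3.5 × 10⁻⁴ → stable
  23–122 m: −αΔT+βΔS = −(2.1 × 10⁻⁴)(-0.3)+(7.6 × 10⁻⁴)(+0.11) = 1.5 × 10⁻⁴ → stable
  122–177 m: −αΔT+βΔS = −(2.1 × 10⁻⁴)(+0.1)+(7.6 × 10⁻⁴)(-1.29) = -1.0 × 10⁻³ → UNSTABLE
  177–179 m: −αΔT+βΔS = −(2.1 × 10⁻⁴)(+0.7)+(7.6 × 10⁻⁴)(+1.78) = 1.2 × 10⁻³ → stable
  179–214 m: −αΔT+βΔS = −(2.1 × 10⁻⁴)(-1.7)+(7.6 × 10⁻⁴)(+2.03) = 1.9 × 10⁻³ → stable
The 122–177 m interval has Δρ < 0: lighter water underlies denser water.

122–177 m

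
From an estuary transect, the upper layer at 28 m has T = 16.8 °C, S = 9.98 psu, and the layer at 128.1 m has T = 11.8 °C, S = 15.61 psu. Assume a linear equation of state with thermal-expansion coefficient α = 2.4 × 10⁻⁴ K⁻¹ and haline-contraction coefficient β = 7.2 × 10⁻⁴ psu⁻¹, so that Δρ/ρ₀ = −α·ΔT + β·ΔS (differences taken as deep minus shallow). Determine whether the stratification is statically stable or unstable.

ΔT = 11.8 − 16.8 = -5.0 K and ΔS = 15.61 − 9.98 = +5.63 psu (deep − shallow).
−αΔT = 1.20 × 10⁻³; βΔS = 4.0536 × 10⁻³; sum Δρ/ρ₀ = 5.2536 × 10⁻³.
Δρ/ρ₀ > 0, so Δρ > 0: deeper water is denser → statically stable.

stable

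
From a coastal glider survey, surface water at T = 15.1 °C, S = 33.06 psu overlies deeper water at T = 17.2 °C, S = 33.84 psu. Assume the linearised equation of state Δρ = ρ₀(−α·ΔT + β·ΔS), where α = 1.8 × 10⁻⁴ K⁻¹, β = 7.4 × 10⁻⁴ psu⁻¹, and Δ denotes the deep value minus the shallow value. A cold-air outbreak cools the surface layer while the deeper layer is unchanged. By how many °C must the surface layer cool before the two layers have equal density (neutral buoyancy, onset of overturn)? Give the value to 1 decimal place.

1.1 °C

Neutral buoyancy requires Δρ = 0, i.e. −α(T_deep − T_surf′) + β(S_deep − S_surf) = 0.
T_surf′ = T_deep − (β/α)·ΔS = 17.2 − (7.4 × 10⁻⁴/1.8 × 10⁻⁴)·(+0.78) = 13.993 °C.
Cooling required: 15.1 − (13.993) = 1.107 °C.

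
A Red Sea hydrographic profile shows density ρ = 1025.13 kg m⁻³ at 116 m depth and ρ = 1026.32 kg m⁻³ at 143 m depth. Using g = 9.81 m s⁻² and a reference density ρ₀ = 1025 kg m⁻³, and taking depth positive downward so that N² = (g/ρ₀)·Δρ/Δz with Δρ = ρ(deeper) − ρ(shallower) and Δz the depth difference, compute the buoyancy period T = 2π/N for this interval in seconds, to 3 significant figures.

306 s

Δρ = 1026.32 − 1025.13 = 1.19 kg m⁻³ over Δz = 143 − 116 = 27 m.
N² = (9.81/1025) × (1.19/27) = 4.2182 × 10⁻⁴ s⁻².
N = √(4.2182 × 10⁻⁴) = 0.020538 rad s⁻¹, so T = 2π/N = 305.93 s ≈ 306 s.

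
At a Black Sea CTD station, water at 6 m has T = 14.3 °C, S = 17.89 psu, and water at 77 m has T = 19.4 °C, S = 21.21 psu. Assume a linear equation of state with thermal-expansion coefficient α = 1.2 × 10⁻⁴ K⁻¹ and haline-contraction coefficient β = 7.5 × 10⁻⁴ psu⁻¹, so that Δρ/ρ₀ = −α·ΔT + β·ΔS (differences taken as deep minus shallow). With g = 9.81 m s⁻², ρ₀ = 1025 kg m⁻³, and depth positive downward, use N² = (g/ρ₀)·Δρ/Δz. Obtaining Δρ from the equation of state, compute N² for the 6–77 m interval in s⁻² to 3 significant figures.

2.59 × 10⁻⁴ s⁻²

ΔT = +5.1 K, ΔS = +3.32 psu (deep − shallow).
Δρ/ρ₀ = −αΔT + βΔS = -6.12 × 10⁻⁴ + 2.49 × 10⁻³ = 1.878 × 10⁻³, so Δρ ≈ 1.925 kg m⁻³.
N² = (g/ρ₀)·Δρ/Δz = g·(Δρ/ρ₀)/Δz = 9.81 × 1.878 × 10⁻³ / 71 = 2.5948 × 10⁻⁴ s⁻² ≈ 2.59 × 10⁻⁴ s⁻².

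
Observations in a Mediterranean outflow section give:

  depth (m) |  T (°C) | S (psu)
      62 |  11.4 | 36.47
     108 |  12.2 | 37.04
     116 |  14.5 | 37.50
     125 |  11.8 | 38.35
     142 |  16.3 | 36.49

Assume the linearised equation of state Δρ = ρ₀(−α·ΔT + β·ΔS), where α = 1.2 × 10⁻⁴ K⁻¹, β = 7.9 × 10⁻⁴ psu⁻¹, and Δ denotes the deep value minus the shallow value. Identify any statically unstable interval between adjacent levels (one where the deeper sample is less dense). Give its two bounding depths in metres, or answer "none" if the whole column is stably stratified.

125–142 m

Evaluate Δρ/ρ₀ = −αΔT + βΔS across each adjacent pair:
  62–108 m: −αΔT+βΔS = −(1.2 × 10⁻⁴)(+0.8)+(7.9 × 10⁻⁴)(+0.57) = 3.5 × 10⁻⁴ → stable
  108–116 m: −αΔT+βΔS = −(1.2 × 10⁻⁴)(+2.3)+(7.9 × 10⁻⁴)(+0.46) = 8.7 × 10⁻⁵ → stable
  116–125 m: −αΔT+βΔS = −(1.2 × 10⁻⁴)(-2.7)+(7.9 × 10⁻⁴)(+0.85) = 1.0 × 10⁻³ → stable
  125–142 m: −αΔT+βΔS = −(1.2 × 10⁻⁴)(+4.5)+(7.9 × 10⁻⁴)(-1.86) = -2.0 × 10⁻³ → UNSTABLE
The 125–142 m interval has Δρ < 0: lighter water underlies denser water.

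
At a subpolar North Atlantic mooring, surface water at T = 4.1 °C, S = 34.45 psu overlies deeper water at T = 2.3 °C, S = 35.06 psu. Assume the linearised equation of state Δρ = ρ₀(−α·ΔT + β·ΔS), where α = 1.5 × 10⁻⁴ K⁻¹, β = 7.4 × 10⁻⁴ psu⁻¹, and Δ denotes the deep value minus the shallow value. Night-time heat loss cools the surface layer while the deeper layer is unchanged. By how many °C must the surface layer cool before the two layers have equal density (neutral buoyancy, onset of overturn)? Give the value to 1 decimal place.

4.8 °C

Neutral buoyancy requires Δρ = 0, i.e. −α(T_deep − T_surf′) + β(S_deep − S_surf) = 0.
T_surf′ = T_deep − (β/α)·ΔS = 2.3 − (7.4 × 10⁻⁴/1.5 × 10⁻⁴)·(+0.61) = -0.709 °C.
Cooling required: 4.1 − (-0.709) = 4.809 °C.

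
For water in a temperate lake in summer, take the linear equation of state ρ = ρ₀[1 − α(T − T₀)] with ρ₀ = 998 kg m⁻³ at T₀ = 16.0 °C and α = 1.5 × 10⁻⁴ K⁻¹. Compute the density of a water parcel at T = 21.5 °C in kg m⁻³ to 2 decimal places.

T − T₀ = +5.5 K.
Bracket = 1 − α·(+5.5) = 1 + (-8.25 × 10⁻⁴) = 0.9991750.
ρ = 998 × 0.9991750 = 997.18 kg m⁻³.

997.18 kg m⁻³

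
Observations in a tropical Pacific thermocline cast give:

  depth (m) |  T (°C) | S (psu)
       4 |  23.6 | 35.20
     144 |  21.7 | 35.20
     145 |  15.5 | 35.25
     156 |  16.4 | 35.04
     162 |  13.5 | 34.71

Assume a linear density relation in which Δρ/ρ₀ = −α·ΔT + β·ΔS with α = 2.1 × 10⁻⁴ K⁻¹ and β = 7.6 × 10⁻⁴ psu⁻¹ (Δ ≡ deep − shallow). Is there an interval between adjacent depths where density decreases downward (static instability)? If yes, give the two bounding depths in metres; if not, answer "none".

145–156 m

Evaluate Δρ/ρ₀ = −αΔT + βΔS across each adjacent pair:
  4–144 m: −αΔT+βΔS = −(2.1 × 10⁻⁴)(-1.9)+(7.6 × 10⁻⁴)(+0.00) = 4.0 × 10⁻⁴ → stable
  144–145 m: −αΔT+βΔS = −(2.1 × 10⁻⁴)(-6.2)+(7.6 × 10⁻⁴)(+0.05) = 1.3 × 10⁻³ → stable
  145–156 m: −αΔT+βΔS = −(2.1 × 10⁻⁴)(+0.9)+(7.6 × 10⁻⁴)(-0.21) = -3.5 × 10⁻⁴ → UNSTABLE
  156–162 m: −αΔT+βΔS = −(2.1 × 10⁻⁴)(-2.9)+(7.6 × 10⁻⁴)(-0.33) = 3.6 × 10⁻⁴ → stable
The 145–156 m interval has Δρ < 0: lighter water underlies denser water.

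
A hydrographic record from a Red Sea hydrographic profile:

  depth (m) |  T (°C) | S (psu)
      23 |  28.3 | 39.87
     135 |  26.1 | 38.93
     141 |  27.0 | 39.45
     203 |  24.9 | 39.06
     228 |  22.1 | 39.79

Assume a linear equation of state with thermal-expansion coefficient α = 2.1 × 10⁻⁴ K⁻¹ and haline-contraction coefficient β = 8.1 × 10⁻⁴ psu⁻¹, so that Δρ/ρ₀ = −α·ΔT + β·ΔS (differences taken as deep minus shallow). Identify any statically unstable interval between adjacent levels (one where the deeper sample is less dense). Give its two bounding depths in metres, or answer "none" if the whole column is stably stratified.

Evaluate Δρ/ρ₀ = −αΔT + βΔS across each adjacent pair:
  23–135 m: −αΔT+βΔS = −(2.1 × 10⁻⁴)(-2.2)+(8.1 × 10⁻⁴)(-0.94) = -3.0 × 10⁻⁴ → UNSTABLE
  135–141 m: −αΔT+βΔS = −(2.1 × 10⁻⁴)(+0.9)+(8.1 × 10⁻⁴)(+0.52) = 2.3 × 10⁻⁴ → stable
  141–203 m: −αΔT+βΔS = −(2.1 × 10⁻⁴)(-2.1)+(8.1 × 10⁻⁴)(-0.39) = 1.3 × 10⁻⁴ → stable
  203–228 m: −αΔT+βΔS = −(2.1 × 10⁻⁴)(-2.8)+(8.1 × 10⁻⁴)(+0.73) = 1.2 × 10⁻³ → stable
The 23–135 m interval has Δρ < 0: lighter water underlies denser water.

23–135 m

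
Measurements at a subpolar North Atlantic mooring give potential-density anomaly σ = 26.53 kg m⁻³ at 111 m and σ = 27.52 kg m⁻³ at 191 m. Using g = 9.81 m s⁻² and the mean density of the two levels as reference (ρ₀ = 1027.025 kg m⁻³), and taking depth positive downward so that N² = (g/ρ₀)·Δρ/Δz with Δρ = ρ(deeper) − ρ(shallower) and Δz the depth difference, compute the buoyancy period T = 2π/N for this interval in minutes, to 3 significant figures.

9.63 min

Δρ = 1027.52 − 1026.53 = 0.99 kg m⁻³ over Δz = 191 − 111 = 80 m.
N² = (9.81/1027.025) × (0.99/80) = 1.1820 × 10⁻⁴ s⁻².
N = √(1.1820 × 10⁻⁴) = 0.010872 rad s⁻¹, so T = 2π/N = 577.92 s = 9.6320 min ≈ 9.63 min.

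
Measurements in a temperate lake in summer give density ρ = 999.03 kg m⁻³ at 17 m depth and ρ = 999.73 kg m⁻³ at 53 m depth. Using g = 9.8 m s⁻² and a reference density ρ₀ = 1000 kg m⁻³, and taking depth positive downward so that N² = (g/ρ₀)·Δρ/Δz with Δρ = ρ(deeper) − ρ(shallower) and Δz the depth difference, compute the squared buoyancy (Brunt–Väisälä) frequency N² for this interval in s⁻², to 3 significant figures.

Δρ = 999.73 − 999.03 = 0.70 kg m⁻³ over Δz = 53 − 17 = 36 m.
N² = (9.8/1000) × (0.70/36) = 1.9056 × 10⁻⁴ s⁻² ≈ 1.91 × 10⁻⁴ s⁻².

1.91 × 10⁻⁴ s⁻²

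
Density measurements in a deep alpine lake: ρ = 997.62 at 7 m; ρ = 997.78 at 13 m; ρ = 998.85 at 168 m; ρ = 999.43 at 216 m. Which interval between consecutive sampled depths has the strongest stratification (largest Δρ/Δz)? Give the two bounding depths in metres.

7–13 m

Compute the density gradient over each adjacent pair:
  7–13 m: Δρ/Δz = 0.16/6 = 0.027 kg m⁻⁴
  13–168 m: Δρ/Δz = 1.07/155 = 6.9 × 10⁻³ kg m⁻⁴
  168–216 m: Δρ/Δz = 0.58/48 = 0.012 kg m⁻⁴
The largest gradient is in the 7–13 m interval — the pycnocline.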